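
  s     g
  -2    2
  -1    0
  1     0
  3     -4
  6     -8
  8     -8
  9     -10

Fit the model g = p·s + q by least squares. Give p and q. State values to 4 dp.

p = -1.0729, q = -0.3216

From the data, Σs·s = 196, Σs = 24, Σ1 = 7.
For Aᵀg: Σs·g = -218, Σg = -28.
Normal equations: [[196, 24]; [24, 7]]·[p, q]ᵀ = [-218, -28]ᵀ.
Eliminating q: 7·(row 1) − 24·(row 2) gives 796·p = 7·(-218) − 24·(-28) = -854, so p = -427/398.
Then q = ((-28) − 24·(-427/398))/7 = -64/199.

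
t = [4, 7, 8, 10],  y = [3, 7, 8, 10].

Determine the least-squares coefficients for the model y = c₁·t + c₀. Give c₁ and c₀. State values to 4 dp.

c₁ = 1.1733, c₀ = -1.5067

The normal equations are: 229·c₁ + 29·c₀ = 225;  29·c₁ + 4·c₀ = 28.
(Σt·t = 229, Σt = 29, Σ1 = 4, Σt·y = 225, Σy = 28.)
Eliminating c₀: 4·(row 1) − 29·(row 2) gives 75·c₁ = 4·225 − 29·28 = 88, so c₁ = 88/75.
Then c₀ = (28 − 29·(88/75))/4 = -113/75.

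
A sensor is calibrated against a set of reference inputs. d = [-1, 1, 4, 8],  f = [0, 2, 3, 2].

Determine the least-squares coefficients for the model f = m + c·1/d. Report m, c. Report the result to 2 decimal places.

Entries of XᵀX: Σ1 = 4, Σ1/d = 3/8, Σ1/d·1/d = 133/64.
Moment sums: Σf = 7, Σ1/d·f = 3.
Normal equations: [[4, 3/8]; [3/8, 133/64]]·[m, c]ᵀ = [7, 3]ᵀ.
det = 4·(133/64) − (3/8)² = 523/64.
m = (7·(133/64) − (3/8)·3)/(523/64) = 859/523; c = (4·3 − (3/8)·7)/(523/64) = 600/523.

m = 1.64, c = 1.15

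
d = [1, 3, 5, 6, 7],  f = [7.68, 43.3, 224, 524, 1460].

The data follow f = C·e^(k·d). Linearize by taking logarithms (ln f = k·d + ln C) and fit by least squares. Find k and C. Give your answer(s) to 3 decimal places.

k = 0.862, C = 3.189

With ln fᵢ as the transformed response and dᵢ as the regressor:
Σd = 22.0000, Σ(d)² = 120.0000, Σln f = 24.7661, Σd·ln f = 128.9736.
Normal system: [[120.0000, 22.0000]; [22.0000, 5]]·[k, ln C]ᵀ = [128.9736, 24.7661]ᵀ.
Solving (det = 116.0000): k = 0.86219, ln C = 1.15959, so C = exp(1.15959) = 3.18864.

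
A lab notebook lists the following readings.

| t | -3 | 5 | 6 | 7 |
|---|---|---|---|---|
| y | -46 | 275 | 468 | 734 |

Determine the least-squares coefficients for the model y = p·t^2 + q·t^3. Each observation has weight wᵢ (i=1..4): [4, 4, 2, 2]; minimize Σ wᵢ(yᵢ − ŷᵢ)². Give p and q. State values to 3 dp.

p = 0.948, q = 2.007

Forming XᵀWX = [[10218, 60694]; [60694, 394026]] and XᵀWy = [131472, 848168]ᵀ gives XᵀWX·[p, q]ᵀ = XᵀWy.
det = 10218·394026 − 60694² = 342396032.
p = (131472·394026 − 60694·848168)/342396032 = 20292355/21399752; q = (10218·848168 − 60694·131472)/342396032 = 42938691/21399752.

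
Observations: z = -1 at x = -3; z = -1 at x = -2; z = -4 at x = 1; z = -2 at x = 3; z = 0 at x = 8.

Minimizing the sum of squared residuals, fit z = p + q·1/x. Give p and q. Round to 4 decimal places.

With design matrix M, MᵀM = [[5, 5/8]; [5/8, 857/576]] and Mᵀz = [-8, -23/6]ᵀ.
Eliminating q: (857/576)·(row 1) − (5/8)·(row 2) gives (1015/144)·p = (857/576)·(-8) − (5/8)·(-23/6) = -1369/144, so p = -1369/1015.
Then q = ((-23/6) − (5/8)·(-1369/1015))/(857/576) = -408/203.

p = -1.3488, q = -2.0099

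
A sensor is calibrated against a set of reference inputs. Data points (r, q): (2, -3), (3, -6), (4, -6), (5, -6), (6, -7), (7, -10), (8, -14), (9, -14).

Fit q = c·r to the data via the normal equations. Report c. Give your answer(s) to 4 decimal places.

c = -1.5070

Setting ∂/∂c … = 0 gives: 284·c = -428.
(Σr·r = 284, Σr·q = -428.)
Hence c = -428 / 284 ≈ -1.50704.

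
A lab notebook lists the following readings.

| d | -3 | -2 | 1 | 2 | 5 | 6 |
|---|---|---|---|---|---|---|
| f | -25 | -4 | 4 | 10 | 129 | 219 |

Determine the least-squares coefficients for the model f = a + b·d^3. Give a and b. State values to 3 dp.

Sums needed: Σ1 = 6, Σd^3 = 315, Σd^3·d^3 = 63139.
Right-hand side: Σf = 333, Σd^3·f = 64220.
MᵀM·[a, b]ᵀ = Mᵀf becomes [[6, 315]; [315, 63139]]·[a, b]ᵀ = [333, 64220]ᵀ.
Δ = 6·63139 − 315² = 279609.
a = (333·63139 − 315·64220)/279609 = 265329/93203; b = (6·64220 − 315·333)/279609 = 93475/93203.

a = 2.847, b = 1.003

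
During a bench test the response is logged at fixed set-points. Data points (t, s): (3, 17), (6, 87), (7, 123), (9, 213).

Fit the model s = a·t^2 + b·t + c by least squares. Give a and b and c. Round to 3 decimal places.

a = 3.100, b = -4.527, c = 2.667

The normal equations are: 10339·a + 1315·b + 175·c = 26565;  1315·a + 175·b + 25·c = 3351;  175·a + 25·b + 4·c = 440.
(Σt^2·t^2 = 10339, Σt^2·t = 1315, Σt^2 = 175, Σt·t = 175, Σt = 25, Σ1 = 4, Σt^2·s = 26565, Σt·s = 3351, Σs = 440.)
Row-reducing yields a = 31/10, b = -679/150, c = 8/3.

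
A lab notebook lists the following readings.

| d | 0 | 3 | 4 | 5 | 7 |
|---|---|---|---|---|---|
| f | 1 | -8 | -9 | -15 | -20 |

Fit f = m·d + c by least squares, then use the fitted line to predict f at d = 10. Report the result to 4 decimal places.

f̂ = -28.9851

From the data, Σd·d = 99, Σd = 19, Σ1 = 5.
For Mᵀf: Σd·f = -275, Σf = -51.
Normal equations: [[99, 19]; [19, 5]]·[m, c]ᵀ = [-275, -51]ᵀ.
Δ = 99·5 − 19² = 134.
m = ((-275)·5 − 19·(-51))/134 = -203/67; c = (99·(-51) − 19·(-275))/134 = 88/67.
At d = 10: f̂ = (-203/67)·(10) + (88/67)·(1) = -1942/67.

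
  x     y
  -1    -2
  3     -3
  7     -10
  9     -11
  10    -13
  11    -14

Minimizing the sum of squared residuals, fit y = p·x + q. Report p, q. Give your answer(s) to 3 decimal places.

p = -1.074, q = -1.850

With design matrix A, AᵀA = [[361, 39]; [39, 6]] and Aᵀy = [-460, -53]ᵀ.
Eliminating q: 6·(row 1) − 39·(row 2) gives 645·p = 6·(-460) − 39·(-53) = -693, so p = -231/215.
Then q = ((-53) − 39·(-231/215))/6 = -1193/645.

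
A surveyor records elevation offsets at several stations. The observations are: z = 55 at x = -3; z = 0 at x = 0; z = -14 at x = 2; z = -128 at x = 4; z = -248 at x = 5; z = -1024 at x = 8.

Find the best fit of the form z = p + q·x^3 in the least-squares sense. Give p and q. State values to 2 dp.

MᵀM·[p, q]ᵀ = Mᵀz reads: 6·p + 682·q = -1359;  682·p + 282658·q = -565077.
(Σ1 = 6, Σx^3 = 682, Σx^3·x^3 = 282658, Σz = -1359, Σx^3·z = -565077.)
Determinant 6·282658 − 682² = 1230824.
p = ((-1359)·282658 − 682·(-565077))/1230824 = 10083/9926; q = (6·(-565077) − 682·(-1359))/1230824 = -307953/153853.

p = 1.02, q = -2.00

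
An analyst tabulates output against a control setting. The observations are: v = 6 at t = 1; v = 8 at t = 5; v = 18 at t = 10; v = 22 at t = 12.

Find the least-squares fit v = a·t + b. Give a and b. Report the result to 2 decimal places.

a = 1.51, b = 2.91

With design matrix M, MᵀM = [[270, 28]; [28, 4]] and Mᵀv = [490, 54]ᵀ.
Eliminating b: 4·(row 1) − 28·(row 2) gives 296·a = 4·490 − 28·54 = 448, so a = 56/37.
Then b = (54 − 28·(56/37))/4 = 215/74.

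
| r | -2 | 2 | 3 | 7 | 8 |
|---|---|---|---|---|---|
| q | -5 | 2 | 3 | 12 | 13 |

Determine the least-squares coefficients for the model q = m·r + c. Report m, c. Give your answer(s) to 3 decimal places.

Compute the Gram sums: Σr·r = 130, Σr = 18, Σ1 = 5.
Right-hand side: Σr·q = 211, Σq = 25.
So MᵀM·[m, c]ᵀ = Mᵀq: [[130, 18]; [18, 5]]·[m, c]ᵀ = [211, 25]ᵀ.
Δ = 130·5 − 18² = 326.
m = (211·5 − 18·25)/326 = 605/326; c = (130·25 − 18·211)/326 = -274/163.

m = 1.856, c = -1.681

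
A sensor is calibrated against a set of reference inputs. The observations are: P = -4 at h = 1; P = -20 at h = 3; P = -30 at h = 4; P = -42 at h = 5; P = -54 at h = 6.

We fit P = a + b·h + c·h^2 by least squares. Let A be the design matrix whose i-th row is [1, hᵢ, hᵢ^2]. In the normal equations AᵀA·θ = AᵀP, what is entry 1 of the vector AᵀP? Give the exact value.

-150

Entry 1 ↔ basis 1, so (AᵀP)_{1} = Σᵢ Pᵢ = (1)·(-4) + (1)·(-20) + (1)·(-30) + (1)·(-42) + (1)·(-54) = -150.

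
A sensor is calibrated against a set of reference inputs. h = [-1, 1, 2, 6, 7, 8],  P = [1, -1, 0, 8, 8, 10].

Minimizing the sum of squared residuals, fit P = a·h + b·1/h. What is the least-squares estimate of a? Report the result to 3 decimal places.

a = 1.273

Sums needed: Σh·h = 155, Σh·1/h = 6, Σ1/h·1/h = 65305/28224.
And Σh·P = 182, Σ1/h·P = 145/84.
So XᵀX·[a, b]ᵀ = XᵀP: [[155, 6]; [6, 65305/28224]]·[a, b]ᵀ = [182, 145/84]ᵀ.
Determinant 155·(65305/28224) − 6² = 9106211/28224.
a = (182·(65305/28224) − 6·(145/84))/(9106211/28224) = 11593190/9106211; b = (155·(145/84) − 6·182)/(9106211/28224) = -23269008/9106211.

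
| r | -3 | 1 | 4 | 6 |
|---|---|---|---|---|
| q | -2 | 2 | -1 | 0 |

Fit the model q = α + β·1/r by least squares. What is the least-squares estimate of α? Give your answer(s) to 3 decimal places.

Setting ∂/∂α … = 0 gives: 4·α + (13/12)·β = -1;  (13/12)·α + (173/144)·β = 29/12.
Eliminating β: (173/144)·(row 1) − (13/12)·(row 2) gives (523/144)·α = (173/144)·(-1) − (13/12)·(29/12) = -275/72, so α = -550/523.
Then β = ((29/12) − (13/12)·(-550/523))/(173/144) = 1548/523.

α = -1.052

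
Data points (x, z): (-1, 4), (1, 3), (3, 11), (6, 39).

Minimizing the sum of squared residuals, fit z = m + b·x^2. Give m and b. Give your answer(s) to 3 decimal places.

m = 2.308, b = 1.016

From the data, Σ1 = 4, Σx^2 = 47, Σx^2·x^2 = 1379.
For Aᵀz: Σz = 57, Σx^2·z = 1510.
AᵀA·[m, b]ᵀ = Aᵀz becomes [[4, 47]; [47, 1379]]·[m, b]ᵀ = [57, 1510]ᵀ.
Determinant 4·1379 − 47² = 3307.
m = (57·1379 − 47·1510)/3307 = 7633/3307; b = (4·1510 − 47·57)/3307 = 3361/3307.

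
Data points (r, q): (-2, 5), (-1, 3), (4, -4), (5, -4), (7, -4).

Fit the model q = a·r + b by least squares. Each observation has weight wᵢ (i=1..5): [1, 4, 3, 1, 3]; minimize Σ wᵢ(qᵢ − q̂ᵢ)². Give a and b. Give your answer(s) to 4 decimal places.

The normal system XᵀWX·[a, b]ᵀ = XᵀWq is [[228, 32]; [32, 12]]·[a, b]ᵀ = [-174, -11]ᵀ.
Eliminating b: 12·(row 1) − 32·(row 2) gives 1712·a = 12·(-174) − 32·(-11) = -1736, so a = -217/214.
Then b = ((-11) − 32·(-217/214))/12 = 765/428.

a = -1.0140, b = 1.7874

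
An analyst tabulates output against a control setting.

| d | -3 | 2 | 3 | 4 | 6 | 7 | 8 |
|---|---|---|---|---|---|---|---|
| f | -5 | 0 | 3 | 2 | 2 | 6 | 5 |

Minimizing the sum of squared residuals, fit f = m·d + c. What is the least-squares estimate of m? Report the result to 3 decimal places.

Entries of XᵀX: Σd·d = 187, Σd = 27, Σ1 = 7.
Moment sums: Σd·f = 126, Σf = 13.
So XᵀX·[m, c]ᵀ = Xᵀf: [[187, 27]; [27, 7]]·[m, c]ᵀ = [126, 13]ᵀ.
Eliminating c: 7·(row 1) − 27·(row 2) gives 580·m = 7·126 − 27·13 = 531, so m = 531/580.
Then c = (13 − 27·(531/580))/7 = -971/580.

m = 0.916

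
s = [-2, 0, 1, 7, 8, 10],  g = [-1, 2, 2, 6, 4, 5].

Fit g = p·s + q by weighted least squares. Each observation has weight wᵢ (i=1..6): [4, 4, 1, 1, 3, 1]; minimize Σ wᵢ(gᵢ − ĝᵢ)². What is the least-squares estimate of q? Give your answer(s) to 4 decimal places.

q = 0.9466

Setting ∂/∂p … = 0 gives: 358·p + 34·q = 198;  34·p + 14·q = 29.
(Σwᵢ·s·s = 358, Σwᵢ·s = 34, Σwᵢ·1 = 14, Σwᵢ·s·g = 198, Σwᵢ·g = 29.)
Δ = 358·14 − 34² = 3856.
p = (198·14 − 34·29)/3856 = 893/1928; q = (358·29 − 34·198)/3856 = 1825/1928.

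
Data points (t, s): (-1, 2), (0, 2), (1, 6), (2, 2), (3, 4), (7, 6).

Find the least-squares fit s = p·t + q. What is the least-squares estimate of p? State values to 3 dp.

p = 0.450

XᵀX·[p, q]ᵀ = Xᵀs reads: 64·p + 12·q = 62;  12·p + 6·q = 22.
(Σt·t = 64, Σt = 12, Σ1 = 6, Σt·s = 62, Σs = 22.)
Determinant 64·6 − 12² = 240.
p = (62·6 − 12·22)/240 = 9/20; q = (64·22 − 12·62)/240 = 83/30.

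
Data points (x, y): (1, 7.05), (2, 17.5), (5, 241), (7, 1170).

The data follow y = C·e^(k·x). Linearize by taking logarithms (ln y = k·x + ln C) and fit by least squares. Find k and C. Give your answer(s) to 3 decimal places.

Let Y = ln y. Fitting Y = k·x + ln C by least squares:
Sums: Σx = 15.0000, Σ(x)² = 79.0000, Σln y = 17.3648, Σx·ln y = 84.5547.
Normal system: [[79.0000, 15.0000]; [15.0000, 4]]·[k, ln C]ᵀ = [84.5547, 17.3648]ᵀ.
Solving (det = 91.0000): k = 0.85436, ln C = 1.13733, so C = exp(1.13733) = 3.11843.

k = 0.854, C = 3.118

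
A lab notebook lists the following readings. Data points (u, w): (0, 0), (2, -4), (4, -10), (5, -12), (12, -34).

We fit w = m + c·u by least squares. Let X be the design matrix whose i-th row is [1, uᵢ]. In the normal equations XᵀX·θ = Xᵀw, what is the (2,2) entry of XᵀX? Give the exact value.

Row 2 ↔ basis u, column 2 ↔ basis u, so (XᵀX)_{2,2} = Σᵢ (u)·(u) = (0)·(0) + (2)·(2) + (4)·(4) + (5)·(5) + (12)·(12) = 189.

189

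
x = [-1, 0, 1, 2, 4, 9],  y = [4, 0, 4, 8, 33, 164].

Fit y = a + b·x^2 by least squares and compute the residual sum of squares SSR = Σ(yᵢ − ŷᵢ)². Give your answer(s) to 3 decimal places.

SSR = 4.079

Forming AᵀA = [[6, 103]; [103, 6835]] and Aᵀy = [213, 13852]ᵀ gives AᵀA·[a, b]ᵀ = Aᵀy.
Eliminating b: 6835·(row 1) − 103·(row 2) gives 30401·a = 6835·213 − 103·13852 = 29099, so a = 4157/4343.
Then b = (13852 − 103·(4157/4343))/6835 = 8739/4343.
Residuals: 4476/4343, -4157/4343, 4476/4343, -4369/4343, -662/4343, 236/4343; SSR = 17714/4343.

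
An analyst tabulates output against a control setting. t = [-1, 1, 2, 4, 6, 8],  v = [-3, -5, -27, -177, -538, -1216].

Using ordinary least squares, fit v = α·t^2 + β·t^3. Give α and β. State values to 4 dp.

α = -2.9431, β = -2.0064

Setting ∂/∂α … = 0 gives: 5666·α + 41600·β = -100140;  41600·α + 312962·β = -750346.
(Σt^2·t^2 = 5666, Σt^2·t^3 = 41600, Σt^3·t^3 = 312962, Σt^2·v = -100140, Σt^3·v = -750346.)
Eliminating β: 312962·(row 1) − 41600·(row 2) gives 42682692·α = 312962·(-100140) − 41600·(-750346) = -125621080, so α = -2415790/820821.
Then β = ((-750346) − 41600·(-2415790/820821))/312962 = -21409109/10670673.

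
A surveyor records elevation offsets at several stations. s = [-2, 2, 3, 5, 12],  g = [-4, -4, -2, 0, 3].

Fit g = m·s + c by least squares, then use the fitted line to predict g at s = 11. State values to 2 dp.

With design matrix A, AᵀA = [[186, 20]; [20, 5]] and Aᵀg = [30, -7]ᵀ.
Eliminating c: 5·(row 1) − 20·(row 2) gives 530·m = 5·30 − 20·(-7) = 290, so m = 29/53.
Then c = ((-7) − 20·(29/53))/5 = -951/265.
At s = 11: ĝ = (29/53)·(11) + (-951/265)·(1) = 644/265.

ĝ = 2.43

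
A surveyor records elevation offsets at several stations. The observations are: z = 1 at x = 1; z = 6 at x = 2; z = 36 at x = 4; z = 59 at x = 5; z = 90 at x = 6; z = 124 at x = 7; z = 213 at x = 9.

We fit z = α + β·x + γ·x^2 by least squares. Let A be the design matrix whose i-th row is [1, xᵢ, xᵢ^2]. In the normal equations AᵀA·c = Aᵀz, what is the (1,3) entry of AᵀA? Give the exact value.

212

Row 1 ↔ basis 1, column 3 ↔ basis x^2, so (AᵀA)_{1,3} = Σᵢ x^2 = (1)·(1) + (1)·(4) + (1)·(16) + (1)·(25) + (1)·(36) + (1)·(49) + (1)·(81) = 212.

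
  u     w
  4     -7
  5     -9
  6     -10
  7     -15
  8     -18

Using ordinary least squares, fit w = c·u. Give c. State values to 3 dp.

The normal system XᵀX·[c]ᵀ = Xᵀw is [[190]]·[c]ᵀ = [-382]ᵀ.
c = (-382)/190 = -2.01053.

c = -2.011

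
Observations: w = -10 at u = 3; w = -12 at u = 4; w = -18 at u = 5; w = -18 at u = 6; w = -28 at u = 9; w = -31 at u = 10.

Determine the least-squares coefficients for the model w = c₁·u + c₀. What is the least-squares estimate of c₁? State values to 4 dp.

The normal system MᵀM·[c₁, c₀]ᵀ = Mᵀw is [[267, 37]; [37, 6]]·[c₁, c₀]ᵀ = [-838, -117]ᵀ.
Determinant 267·6 − 37² = 233.
c₁ = ((-838)·6 − 37·(-117))/233 = -3; c₀ = (267·(-117) − 37·(-838))/233 = -1.

c₁ = -3.0000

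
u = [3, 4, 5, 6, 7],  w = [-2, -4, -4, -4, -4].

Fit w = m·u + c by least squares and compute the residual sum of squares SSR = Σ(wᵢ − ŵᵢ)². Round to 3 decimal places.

SSR = 1.600

Sums needed: Σu·u = 135, Σu = 25, Σ1 = 5.
Right-hand side: Σu·w = -94, Σw = -18.
AᵀA·[m, c]ᵀ = Aᵀw becomes [[135, 25]; [25, 5]]·[m, c]ᵀ = [-94, -18]ᵀ.
Eliminating c: 5·(row 1) − 25·(row 2) gives 50·m = 5·(-94) − 25·(-18) = -20, so m = -2/5.
Then c = ((-18) − 25·(-2/5))/5 = -8/5.
Residuals: 4/5, -4/5, -2/5, 0, 2/5; SSR = 8/5.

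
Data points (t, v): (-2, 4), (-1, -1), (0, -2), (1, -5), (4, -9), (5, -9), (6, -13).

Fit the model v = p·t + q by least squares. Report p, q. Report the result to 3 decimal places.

The normal system MᵀM·[p, q]ᵀ = Mᵀv is [[83, 13]; [13, 7]]·[p, q]ᵀ = [-171, -35]ᵀ.
Δ = 83·7 − 13² = 412.
p = ((-171)·7 − 13·(-35))/412 = -371/206; q = (83·(-35) − 13·(-171))/412 = -341/206.

p = -1.801, q = -1.655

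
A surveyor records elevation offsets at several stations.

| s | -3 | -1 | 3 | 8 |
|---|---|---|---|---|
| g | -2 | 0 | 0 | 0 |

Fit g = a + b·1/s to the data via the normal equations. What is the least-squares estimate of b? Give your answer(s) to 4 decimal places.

b = 0.2190

With design matrix X, XᵀX = [[4, -7/8]; [-7/8, 713/576]] and Xᵀg = [-2, 2/3]ᵀ.
Eliminating b: (713/576)·(row 1) − (-7/8)·(row 2) gives (2411/576)·a = (713/576)·(-2) − (-7/8)·(2/3) = -545/288, so a = -1090/2411.
Then b = ((2/3) − (-7/8)·(-1090/2411))/(713/576) = 528/2411.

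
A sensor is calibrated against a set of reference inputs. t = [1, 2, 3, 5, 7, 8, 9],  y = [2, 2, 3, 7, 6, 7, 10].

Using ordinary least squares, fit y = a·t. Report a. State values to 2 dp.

a = 1.02

With design matrix X, XᵀX = [[233]] and Xᵀy = [238]ᵀ.
Hence a = 238 / 233 ≈ 1.02146.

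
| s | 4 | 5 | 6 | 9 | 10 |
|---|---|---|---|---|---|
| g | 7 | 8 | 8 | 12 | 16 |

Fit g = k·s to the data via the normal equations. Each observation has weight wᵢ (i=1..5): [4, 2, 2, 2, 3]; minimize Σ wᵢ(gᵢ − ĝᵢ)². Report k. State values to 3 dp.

k = 1.519

The normal equations are: 648·k = 984.
Hence k = 984 / 648 ≈ 1.51852.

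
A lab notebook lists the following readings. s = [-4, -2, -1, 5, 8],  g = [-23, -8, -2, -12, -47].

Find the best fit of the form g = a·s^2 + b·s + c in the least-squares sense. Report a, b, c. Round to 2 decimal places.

Normal-equation sums: Σs^2·s^2 = 4994, Σs^2·s = 564, Σs^2 = 110, Σs·s = 110, Σs = 6, Σ1 = 5.
Right-hand side: Σs^2·g = -3710, Σs·g = -326, Σg = -92.
Normal equations: [[4994, 564, 110]; [564, 110, 6]; [110, 6, 5]]·[a, b, c]ᵀ = [-3710, -326, -92]ᵀ.
Row-reducing yields a = -33409/32493, b = 24083/10831, c = 50428/32493.

a = -1.03, b = 2.22, c = 1.55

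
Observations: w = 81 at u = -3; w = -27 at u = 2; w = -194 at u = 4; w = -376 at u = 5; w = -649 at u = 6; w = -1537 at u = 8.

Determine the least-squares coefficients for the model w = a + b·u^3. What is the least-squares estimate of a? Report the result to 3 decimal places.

a = -1.481

Normal-equation sums: Σ1 = 6, Σu^3 = 898, Σu^3·u^3 = 329314.
And Σw = -2702, Σu^3·w = -988947.
Normal equations: [[6, 898]; [898, 329314]]·[a, b]ᵀ = [-2702, -988947]ᵀ.
Eliminating b: 329314·(row 1) − 898·(row 2) gives 1169480·a = 329314·(-2702) − 898·(-988947) = -1732022, so a = -866011/584740.
Then b = ((-988947) − 898·(-866011/584740))/329314 = -1753643/584740.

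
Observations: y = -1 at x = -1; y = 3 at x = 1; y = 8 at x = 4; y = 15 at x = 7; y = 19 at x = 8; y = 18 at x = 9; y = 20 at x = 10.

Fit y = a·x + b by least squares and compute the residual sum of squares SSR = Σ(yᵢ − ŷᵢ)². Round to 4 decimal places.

The normal equations are: 312·a + 38·b = 655;  38·a + 7·b = 82.
Determinant 312·7 − 38² = 740.
a = (655·7 − 38·82)/740 = 1469/740; b = (312·82 − 38·655)/740 = 347/370.
Residuals: 7/148, 57/740, -65/74, 123/740, 807/370, -119/148, -146/185; SSR = 5057/740.

SSR = 6.8338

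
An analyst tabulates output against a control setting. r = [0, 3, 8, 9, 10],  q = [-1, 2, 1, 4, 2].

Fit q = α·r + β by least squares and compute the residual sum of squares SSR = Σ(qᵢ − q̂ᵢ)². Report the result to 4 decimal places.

SSR = 6.6595

With design matrix X, XᵀX = [[254, 30]; [30, 5]] and Xᵀq = [70, 8]ᵀ.
Determinant 254·5 − 30² = 370.
α = (70·5 − 30·8)/370 = 11/37; β = (254·8 − 30·70)/370 = -34/185.
Residuals: -151/185, 239/185, -221/185, 279/185, -146/185; SSR = 1232/185.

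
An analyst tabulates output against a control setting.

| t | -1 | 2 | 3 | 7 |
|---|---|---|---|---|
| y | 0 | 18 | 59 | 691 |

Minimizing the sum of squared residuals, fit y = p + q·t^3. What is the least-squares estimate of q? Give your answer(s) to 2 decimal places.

Setting ∂/∂p … = 0 gives: 4·p + 377·q = 768;  377·p + 118443·q = 238750.
det = 4·118443 − 377² = 331643.
p = (768·118443 − 377·238750)/331643 = 73498/25511; q = (4·238750 − 377·768)/331643 = 665464/331643.

q = 2.01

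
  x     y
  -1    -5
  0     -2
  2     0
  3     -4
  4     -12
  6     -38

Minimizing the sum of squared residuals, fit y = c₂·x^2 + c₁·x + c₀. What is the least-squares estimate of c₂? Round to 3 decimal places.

c₂ = -1.633

Normal-equation sums: Σx^2·x^2 = 1650, Σx^2·x = 314, Σx^2 = 66, Σx·x = 66, Σx = 14, Σ1 = 6.
Moment sums: Σx^2·y = -1601, Σx·y = -283, Σy = -61.
AᵀA·[c₂, c₁, c₀]ᵀ = Aᵀy becomes [[1650, 314, 66]; [314, 66, 14]; [66, 14, 6]]·[c₂, c₁, c₀]ᵀ = [-1601, -283, -61]ᵀ.
Solving the 3×3 system (Gaussian elimination) gives c₂ = -49/30, c₁ = 181/50, c₀ = -97/150.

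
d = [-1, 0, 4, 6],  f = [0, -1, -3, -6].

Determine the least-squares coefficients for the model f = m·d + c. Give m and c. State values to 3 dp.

From the data, Σd·d = 53, Σd = 9, Σ1 = 4.
And Σd·f = -48, Σf = -10.
Eliminating c: 4·(row 1) − 9·(row 2) gives 131·m = 4·(-48) − 9·(-10) = -102, so m = -102/131.
Then c = ((-10) − 9·(-102/131))/4 = -98/131.

m = -0.779, c = -0.748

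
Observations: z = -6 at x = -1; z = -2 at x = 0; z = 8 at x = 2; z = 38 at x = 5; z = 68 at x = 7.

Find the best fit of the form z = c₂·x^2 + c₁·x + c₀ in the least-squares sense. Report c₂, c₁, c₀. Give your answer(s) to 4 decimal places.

c₂ = 0.9285, c₁ = 3.5855, c₀ = -2.7933

Forming MᵀM = [[3043, 475, 79]; [475, 79, 13]; [79, 13, 5]] and Mᵀz = [4308, 688, 106]ᵀ gives MᵀM·[c₂, c₁, c₀]ᵀ = Mᵀz.
Inverting the 3×3 Gram matrix, [c₂, c₁, c₀]ᵀ = [9797/10551, 37831/10551, -9824/3517]ᵀ.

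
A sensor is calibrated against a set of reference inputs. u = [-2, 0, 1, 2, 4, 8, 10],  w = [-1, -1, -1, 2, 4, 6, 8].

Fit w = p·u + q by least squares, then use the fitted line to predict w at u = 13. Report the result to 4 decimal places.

ŵ = 10.4055

Normal-equation sums: Σu·u = 189, Σu = 23, Σ1 = 7.
Moment sums: Σu·w = 149, Σw = 17.
Eliminating q: 7·(row 1) − 23·(row 2) gives 794·p = 7·149 − 23·17 = 652, so p = 326/397.
Then q = (17 − 23·(326/397))/7 = -107/397.
At u = 13: ŵ = (326/397)·(13) + (-107/397)·(1) = 4131/397.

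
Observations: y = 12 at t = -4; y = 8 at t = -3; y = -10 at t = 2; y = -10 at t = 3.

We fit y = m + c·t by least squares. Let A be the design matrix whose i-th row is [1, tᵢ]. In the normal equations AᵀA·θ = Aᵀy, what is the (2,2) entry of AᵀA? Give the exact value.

38

Row 2 ↔ basis t, column 2 ↔ basis t, so (AᵀA)_{2,2} = Σᵢ (t)·(t) = (-4)·(-4) + (-3)·(-3) + (2)·(2) + (3)·(3) = 38.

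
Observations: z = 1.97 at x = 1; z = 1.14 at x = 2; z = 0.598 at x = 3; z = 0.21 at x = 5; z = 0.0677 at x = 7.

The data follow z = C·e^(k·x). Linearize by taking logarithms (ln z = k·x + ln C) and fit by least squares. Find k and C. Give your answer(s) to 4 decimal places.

Let Y = ln z. Fitting Y = k·x + ln C by least squares:
Σx = 18.0000, Σ(x)² = 88.0000, Σln z = -3.9584, Σx·ln z = -27.2543.
Equations: 88.0000·k + 18.0000·ln C = -27.2543;  18.0000·k + 5·ln C = -3.9584.
Δ = 88.0000·5 − (18.0000)² = 116.0000; k = (-27.2543·5 − 18.0000·-3.9584)/116.0000 = -0.56052, ln C = (88.0000·-3.9584 − 18.0000·-27.2543)/116.0000 = 1.22618, so C = exp(1.22618) = 3.40819.

k = -0.5605, C = 3.4082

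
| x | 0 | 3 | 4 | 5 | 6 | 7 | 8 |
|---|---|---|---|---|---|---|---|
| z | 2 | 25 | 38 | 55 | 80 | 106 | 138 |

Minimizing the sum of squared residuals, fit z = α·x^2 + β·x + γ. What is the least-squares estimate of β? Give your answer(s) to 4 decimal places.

With design matrix A, AᵀA = [[8755, 1287, 199]; [1287, 199, 33]; [199, 33, 7]] and Aᵀz = [19114, 2828, 444]ᵀ.
Inverting the 3×3 Gram matrix, [α, β, γ]ᵀ = [44740/22449, 6823/7483, 7931/3207]ᵀ.

β = 0.9118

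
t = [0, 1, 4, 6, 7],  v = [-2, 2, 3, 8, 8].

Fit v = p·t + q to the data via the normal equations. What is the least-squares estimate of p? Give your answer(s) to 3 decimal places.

p = 1.333

From the data, Σt·t = 102, Σt = 18, Σ1 = 5.
And Σt·v = 118, Σv = 19.
XᵀX·[p, q]ᵀ = Xᵀv becomes [[102, 18]; [18, 5]]·[p, q]ᵀ = [118, 19]ᵀ.
Eliminating q: 5·(row 1) − 18·(row 2) gives 186·p = 5·118 − 18·19 = 248, so p = 4/3.
Then q = (19 − 18·(4/3))/5 = -1.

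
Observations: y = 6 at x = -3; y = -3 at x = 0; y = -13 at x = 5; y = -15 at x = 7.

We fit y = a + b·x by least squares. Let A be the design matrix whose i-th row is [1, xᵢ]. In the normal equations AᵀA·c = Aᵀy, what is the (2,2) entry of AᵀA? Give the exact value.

Row 2 ↔ basis x, column 2 ↔ basis x, so (AᵀA)_{2,2} = Σᵢ (x)·(x) = (-3)·(-3) + (0)·(0) + (5)·(5) + (7)·(7) = 83.

83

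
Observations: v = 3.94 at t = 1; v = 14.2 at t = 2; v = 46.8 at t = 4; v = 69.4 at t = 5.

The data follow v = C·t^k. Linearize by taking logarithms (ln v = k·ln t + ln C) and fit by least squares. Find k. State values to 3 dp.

k = 1.777

Linearized form: ln v = k·ln t + ln C. From the 4 transformed points,
Σln t = 3.6889, Σ(ln t)² = 4.9926, Σln v = 12.1102, Σln t·ln v = 13.9944.
Equations: 4.9926·k + 3.6889·ln C = 13.9944;  3.6889·k + 4·ln C = 12.1102.
Solving (det = 6.3624): k = 1.77681, ln C = 1.38894.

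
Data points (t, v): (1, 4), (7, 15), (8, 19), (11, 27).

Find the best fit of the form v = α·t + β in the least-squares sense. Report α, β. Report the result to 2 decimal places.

α = 2.26, β = 0.99

Normal-equation sums: Σt·t = 235, Σt = 27, Σ1 = 4.
Moment sums: Σt·v = 558, Σv = 65.
So MᵀM·[α, β]ᵀ = Mᵀv: [[235, 27]; [27, 4]]·[α, β]ᵀ = [558, 65]ᵀ.
det = 235·4 − 27² = 211.
α = (558·4 − 27·65)/211 = 477/211; β = (235·65 − 27·558)/211 = 209/211.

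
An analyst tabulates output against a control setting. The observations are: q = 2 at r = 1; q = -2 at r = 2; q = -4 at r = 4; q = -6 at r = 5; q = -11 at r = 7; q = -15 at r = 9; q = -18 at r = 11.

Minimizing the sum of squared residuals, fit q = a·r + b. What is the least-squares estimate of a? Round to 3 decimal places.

a = -1.971

Entries of AᵀA: Σr·r = 297, Σr = 39, Σ1 = 7.
Moment sums: Σr·q = -458, Σq = -54.
AᵀA·[a, b]ᵀ = Aᵀq becomes [[297, 39]; [39, 7]]·[a, b]ᵀ = [-458, -54]ᵀ.
Determinant 297·7 − 39² = 558.
a = ((-458)·7 − 39·(-54))/558 = -550/279; b = (297·(-54) − 39·(-458))/558 = 304/93.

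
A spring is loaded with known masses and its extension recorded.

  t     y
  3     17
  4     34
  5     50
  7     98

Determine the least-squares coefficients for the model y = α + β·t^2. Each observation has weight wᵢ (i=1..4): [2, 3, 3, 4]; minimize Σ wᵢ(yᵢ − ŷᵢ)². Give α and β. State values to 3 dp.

α = 0.661, β = 1.988

With design matrix M, MᵀWM = [[12, 337]; [337, 12409]] and MᵀWy = [678, 24896]ᵀ.
Eliminating β: 12409·(row 1) − 337·(row 2) gives 35339·α = 12409·678 − 337·24896 = 23350, so α = 23350/35339.
Then β = (24896 − 337·(23350/35339))/12409 = 70266/35339.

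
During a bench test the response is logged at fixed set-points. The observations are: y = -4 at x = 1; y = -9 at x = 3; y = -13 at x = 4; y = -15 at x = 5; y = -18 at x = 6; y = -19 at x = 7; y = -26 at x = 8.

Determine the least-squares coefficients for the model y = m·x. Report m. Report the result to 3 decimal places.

Normal-equation sums: Σx·x = 200.
And Σx·y = -607.
Normal equations: [[200]]·[m]ᵀ = [-607]ᵀ.
Hence m = -607 / 200 ≈ -3.035.

m = -3.035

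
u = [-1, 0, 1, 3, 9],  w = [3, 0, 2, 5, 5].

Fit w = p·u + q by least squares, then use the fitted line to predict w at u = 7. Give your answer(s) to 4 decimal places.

The normal equations are: 92·p + 12·q = 59;  12·p + 5·q = 15.
(Σu·u = 92, Σu = 12, Σ1 = 5, Σu·w = 59, Σw = 15.)
Determinant 92·5 − 12² = 316.
p = (59·5 − 12·15)/316 = 115/316; q = (92·15 − 12·59)/316 = 168/79.
At u = 7: ŵ = (115/316)·(7) + (168/79)·(1) = 1477/316.

ŵ = 4.6741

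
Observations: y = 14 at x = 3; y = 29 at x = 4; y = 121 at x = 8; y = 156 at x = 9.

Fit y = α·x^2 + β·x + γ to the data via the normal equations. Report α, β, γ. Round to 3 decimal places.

α = 2.000, β = -0.538, γ = -1.769

The normal system AᵀA·[α, β, γ]ᵀ = Aᵀy is [[10994, 1332, 170]; [1332, 170, 24]; [170, 24, 4]]·[α, β, γ]ᵀ = [20970, 2530, 320]ᵀ.
Inverting the 3×3 Gram matrix, [α, β, γ]ᵀ = [2, -7/13, -23/13]ᵀ.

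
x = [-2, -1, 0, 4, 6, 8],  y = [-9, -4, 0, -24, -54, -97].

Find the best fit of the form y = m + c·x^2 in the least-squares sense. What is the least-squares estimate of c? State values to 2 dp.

c = -1.48

The normal equations are: 6·m + 121·c = -188;  121·m + 5665·c = -8576.
det = 6·5665 − 121² = 19349.
m = ((-188)·5665 − 121·(-8576))/19349 = -2484/1759; c = (6·(-8576) − 121·(-188))/19349 = -28708/19349.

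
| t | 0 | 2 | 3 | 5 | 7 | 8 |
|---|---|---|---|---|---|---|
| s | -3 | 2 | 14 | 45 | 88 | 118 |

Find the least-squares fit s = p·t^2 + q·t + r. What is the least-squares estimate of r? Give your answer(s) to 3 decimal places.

Sums needed: Σt^2·t^2 = 7219, Σt^2·t = 1015, Σt^2 = 151, Σt·t = 151, Σt = 25, Σ1 = 6.
Right-hand side: Σt^2·s = 13123, Σt·s = 1831, Σs = 264.
AᵀA·[p, q, r]ᵀ = Aᵀs becomes [[7219, 1015, 151]; [1015, 151, 25]; [151, 25, 6]]·[p, q, r]ᵀ = [13123, 1831, 264]ᵀ.
Solving the 3×3 system (Gaussian elimination) gives p = 21389/11248, q = -647/11248, r = -20341/5624.

r = -3.617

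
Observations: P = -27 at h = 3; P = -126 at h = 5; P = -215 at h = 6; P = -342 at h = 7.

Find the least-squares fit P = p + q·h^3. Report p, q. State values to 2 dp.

p = -0.59, q = -1.00

Sums needed: Σ1 = 4, Σh^3 = 711, Σh^3·h^3 = 180659.
For AᵀP: ΣP = -710, Σh^3·P = -180225.
det = 4·180659 − 711² = 217115.
p = ((-710)·180659 − 711·(-180225))/217115 = -25583/43423; q = (4·(-180225) − 711·(-710))/217115 = -43218/43423.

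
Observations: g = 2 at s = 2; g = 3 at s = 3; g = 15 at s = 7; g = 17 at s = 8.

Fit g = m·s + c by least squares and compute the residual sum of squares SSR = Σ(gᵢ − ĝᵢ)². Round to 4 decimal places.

AᵀA·[m, c]ᵀ = Aᵀg reads: 126·m + 20·c = 254;  20·m + 4·c = 37.
Determinant 126·4 − 20² = 104.
m = (254·4 − 20·37)/104 = 69/26; c = (126·37 − 20·254)/104 = -209/52.
Residuals: 37/52, -49/52, 23/52, -11/52; SSR = 85/52.

SSR = 1.6346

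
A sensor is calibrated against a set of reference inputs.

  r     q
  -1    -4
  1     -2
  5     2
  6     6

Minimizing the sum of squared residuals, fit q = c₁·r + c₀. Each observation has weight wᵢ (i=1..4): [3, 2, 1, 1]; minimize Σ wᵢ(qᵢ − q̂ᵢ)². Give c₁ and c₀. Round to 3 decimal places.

c₁ = 1.265, c₀ = -2.950

Entries of XᵀWX: Σwᵢ·r·r = 66, Σwᵢ·r = 10, Σwᵢ·1 = 7.
Right-hand side: Σwᵢ·r·q = 54, Σwᵢ·q = -8.
Normal equations: [[66, 10]; [10, 7]]·[c₁, c₀]ᵀ = [54, -8]ᵀ.
Eliminating c₀: 7·(row 1) − 10·(row 2) gives 362·c₁ = 7·54 − 10·(-8) = 458, so c₁ = 229/181.
Then c₀ = ((-8) − 10·(229/181))/7 = -534/181.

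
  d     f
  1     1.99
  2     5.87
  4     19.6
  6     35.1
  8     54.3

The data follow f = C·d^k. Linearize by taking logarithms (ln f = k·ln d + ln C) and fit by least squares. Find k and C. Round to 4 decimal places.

k = 1.6038, C = 1.9909

Taking logs, ln f = k·ln d + ln C, so regress ln f on ln d.
Σln d = 5.9506, Σ(ln d)² = 9.9367, Σln f = 12.9862, Σln d·ln f = 20.0335.
Equations: 9.9367·k + 5.9506·ln C = 20.0335;  5.9506·k + 5·ln C = 12.9862.
Slope k = (n·Σln d·ln f − Σln d·Σln f)/(n·Σ(ln d)² − (Σln d)²) = (5·20.0335 − 5.9506·12.9862)/14.2736 = 1.60375; ln C = (Σln f − k·Σln d)/n = 0.68858, so C = exp(0.68858) = 1.99089.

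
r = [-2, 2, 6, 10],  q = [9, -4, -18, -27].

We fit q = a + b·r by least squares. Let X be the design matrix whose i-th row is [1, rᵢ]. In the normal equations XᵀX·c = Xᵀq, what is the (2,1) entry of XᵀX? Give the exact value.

16

Row 2 ↔ basis r, column 1 ↔ basis 1, so (XᵀX)_{2,1} = Σᵢ r = (-2)·(1) + (2)·(1) + (6)·(1) + (10)·(1) = 16.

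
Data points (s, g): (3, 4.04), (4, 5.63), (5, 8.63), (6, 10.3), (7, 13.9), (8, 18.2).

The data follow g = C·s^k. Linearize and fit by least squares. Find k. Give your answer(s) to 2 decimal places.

Taking logs, ln g = k·ln s + ln C, so regress ln g on ln s.
AᵀA = [[17.0401, 9.9115]; [9.9115, 6]], rhs = [22.7317, 13.1451]ᵀ  (here Σln s = 9.9115, Σ(ln s)² = 17.0401, Σln g = 13.1451, Σln s·ln g = 22.7317).
Solving (det = 4.0036): k = 1.52456, ln C = -0.32759.

k = 1.52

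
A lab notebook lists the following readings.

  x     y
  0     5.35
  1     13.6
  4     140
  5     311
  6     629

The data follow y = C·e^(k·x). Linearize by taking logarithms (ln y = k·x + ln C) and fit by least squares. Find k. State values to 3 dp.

Linearized form: ln y = k·x + ln C. From the 5 transformed points,
AᵀA = [[78.0000, 16.0000]; [16.0000, 5]], rhs = [89.7404, 21.4127]ᵀ  (here Σx = 16.0000, Σ(x)² = 78.0000, Σln y = 21.4127, Σx·ln y = 89.7404).
Δ = 78.0000·5 − (16.0000)² = 134.0000; k = (89.7404·5 − 16.0000·21.4127)/134.0000 = 0.79178, ln C = (78.0000·21.4127 − 16.0000·89.7404)/134.0000 = 1.74886.

k = 0.792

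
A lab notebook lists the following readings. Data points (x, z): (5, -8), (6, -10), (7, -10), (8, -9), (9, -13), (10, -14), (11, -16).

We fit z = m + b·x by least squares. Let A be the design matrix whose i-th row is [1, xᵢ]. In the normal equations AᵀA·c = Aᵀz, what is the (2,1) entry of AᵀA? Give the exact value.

Row 2 ↔ basis x, column 1 ↔ basis 1, so (AᵀA)_{2,1} = Σᵢ x = (5)·(1) + (6)·(1) + (7)·(1) + (8)·(1) + (9)·(1) + (10)·(1) + (11)·(1) = 56.

56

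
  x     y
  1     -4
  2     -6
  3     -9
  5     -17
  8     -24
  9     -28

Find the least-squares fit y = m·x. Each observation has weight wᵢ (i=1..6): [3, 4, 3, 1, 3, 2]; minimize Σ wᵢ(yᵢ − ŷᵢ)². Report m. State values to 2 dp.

Normal-equation sums: Σwᵢ·x·x = 425.
And Σwᵢ·x·y = -1306.
MᵀWM·[m]ᵀ = MᵀWy becomes [[425]]·[m]ᵀ = [-1306]ᵀ.
Hence m = -1306 / 425 ≈ -3.07294.

m = -3.07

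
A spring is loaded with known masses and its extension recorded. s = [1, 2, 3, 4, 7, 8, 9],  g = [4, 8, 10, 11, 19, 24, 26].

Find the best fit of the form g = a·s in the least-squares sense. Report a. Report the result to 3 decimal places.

a = 2.915

Setting ∂/∂a … = 0 gives: 224·a = 653.
Hence a = 653 / 224 ≈ 2.91518.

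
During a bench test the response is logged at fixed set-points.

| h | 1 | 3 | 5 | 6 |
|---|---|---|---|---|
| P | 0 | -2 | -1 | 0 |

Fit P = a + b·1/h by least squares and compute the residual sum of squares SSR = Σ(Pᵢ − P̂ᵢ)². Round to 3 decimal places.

SSR = 2.385

Compute the Gram sums: Σ1 = 4, Σ1/h = 17/10, Σ1/h·1/h = 1061/900.
Moment sums: ΣP = -3, Σ1/h·P = -13/15.
det = 4·(1061/900) − (17/10)² = 1643/900.
a = ((-3)·(1061/900) − (17/10)·(-13/15))/(1643/900) = -1857/1643; b = (4·(-13/15) − (17/10)·(-3))/(1643/900) = 1470/1643.
Residuals: 387/1643, -1919/1643, -80/1643, 52/53; SSR = 3918/1643.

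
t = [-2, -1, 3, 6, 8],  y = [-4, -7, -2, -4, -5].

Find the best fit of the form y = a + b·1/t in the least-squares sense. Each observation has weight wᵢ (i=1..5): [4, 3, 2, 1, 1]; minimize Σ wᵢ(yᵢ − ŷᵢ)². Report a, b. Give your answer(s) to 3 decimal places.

a = -3.488, b = 2.878

Forming XᵀWX = [[11, -97/24]; [-97/24, 273/64]] and XᵀWy = [-50, 211/8]ᵀ gives XᵀWX·[a, b]ᵀ = XᵀWy.
det = 11·(273/64) − (-97/24)² = 8809/288.
a = ((-50)·(273/64) − (-97/24)·(211/8))/(8809/288) = -61449/17618; b = (11·(211/8) − (-97/24)·(-50))/(8809/288) = 25356/8809.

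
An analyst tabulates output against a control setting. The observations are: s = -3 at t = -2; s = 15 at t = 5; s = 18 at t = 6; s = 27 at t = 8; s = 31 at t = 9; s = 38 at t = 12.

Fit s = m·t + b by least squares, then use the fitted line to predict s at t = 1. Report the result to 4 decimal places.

Forming MᵀM = [[354, 38]; [38, 6]] and Mᵀs = [1140, 126]ᵀ gives MᵀM·[m, b]ᵀ = Mᵀs.
Determinant 354·6 − 38² = 680.
m = (1140·6 − 38·126)/680 = 513/170; b = (354·126 − 38·1140)/680 = 321/170.
At t = 1: ŝ = (513/170)·(1) + (321/170)·(1) = 417/85.

ŝ = 4.9059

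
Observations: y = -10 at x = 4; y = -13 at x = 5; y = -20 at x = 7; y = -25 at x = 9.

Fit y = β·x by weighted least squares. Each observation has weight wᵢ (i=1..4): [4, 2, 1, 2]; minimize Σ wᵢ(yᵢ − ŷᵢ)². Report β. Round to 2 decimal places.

β = -2.71

Compute the Gram sums: Σwᵢ·x·x = 325.
And Σwᵢ·x·y = -880.
AᵀWA·[β]ᵀ = AᵀWy becomes [[325]]·[β]ᵀ = [-880]ᵀ.
Hence β = -880 / 325 ≈ -2.70769.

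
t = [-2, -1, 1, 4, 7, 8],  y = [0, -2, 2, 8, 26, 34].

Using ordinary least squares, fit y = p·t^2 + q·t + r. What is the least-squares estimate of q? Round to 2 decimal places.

Normal-equation sums: Σt^2·t^2 = 6771, Σt^2·t = 911, Σt^2 = 135, Σt·t = 135, Σt = 17, Σ1 = 6.
And Σt^2·y = 3578, Σt·y = 490, Σy = 68.
MᵀM·[p, q, r]ᵀ = Mᵀy becomes [[6771, 911, 135]; [911, 135, 17]; [135, 17, 6]]·[p, q, r]ᵀ = [3578, 490, 68]ᵀ.
Inverting the 3×3 Gram matrix, [p, q, r]ᵀ = [3449/7480, 4621/7480, -2961/3740]ᵀ.

q = 0.62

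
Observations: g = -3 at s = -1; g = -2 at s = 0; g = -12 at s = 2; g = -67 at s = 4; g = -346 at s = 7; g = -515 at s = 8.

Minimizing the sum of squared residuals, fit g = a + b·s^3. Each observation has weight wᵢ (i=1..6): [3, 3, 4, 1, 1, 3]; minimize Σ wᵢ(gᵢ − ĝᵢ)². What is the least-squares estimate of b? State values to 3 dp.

With design matrix M, MᵀWM = [[15, 1972]; [1972, 908436]] and MᵀWg = [-2021, -914381]ᵀ.
Eliminating b: 908436·(row 1) − 1972·(row 2) gives 9737756·a = 908436·(-2021) − 1972·(-914381) = -32789824, so a = -8197456/2434439.
Then b = ((-914381) − 1972·(-8197456/2434439))/908436 = -9730303/9737756.

b = -0.999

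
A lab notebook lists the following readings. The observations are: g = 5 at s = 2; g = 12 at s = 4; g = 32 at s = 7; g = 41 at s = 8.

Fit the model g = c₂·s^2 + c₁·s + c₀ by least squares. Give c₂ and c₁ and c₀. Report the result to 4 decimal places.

Forming XᵀX = [[6769, 927, 133]; [927, 133, 21]; [133, 21, 4]] and Xᵀg = [4404, 610, 90]ᵀ gives XᵀX·[c₂, c₁, c₀]ᵀ = Xᵀg.
Row-reducing yields c₂ = 439/708, c₁ = -45/236, c₀ = 1021/354.

c₂ = 0.6201, c₁ = -0.1907, c₀ = 2.8842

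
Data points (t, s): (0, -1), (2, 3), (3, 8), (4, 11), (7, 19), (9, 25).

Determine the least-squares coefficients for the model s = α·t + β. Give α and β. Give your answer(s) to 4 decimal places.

α = 2.9392, β = -1.4134

With design matrix A, AᵀA = [[159, 25]; [25, 6]] and Aᵀs = [432, 65]ᵀ.
Eliminating β: 6·(row 1) − 25·(row 2) gives 329·α = 6·432 − 25·65 = 967, so α = 967/329.
Then β = (65 − 25·(967/329))/6 = -465/329.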